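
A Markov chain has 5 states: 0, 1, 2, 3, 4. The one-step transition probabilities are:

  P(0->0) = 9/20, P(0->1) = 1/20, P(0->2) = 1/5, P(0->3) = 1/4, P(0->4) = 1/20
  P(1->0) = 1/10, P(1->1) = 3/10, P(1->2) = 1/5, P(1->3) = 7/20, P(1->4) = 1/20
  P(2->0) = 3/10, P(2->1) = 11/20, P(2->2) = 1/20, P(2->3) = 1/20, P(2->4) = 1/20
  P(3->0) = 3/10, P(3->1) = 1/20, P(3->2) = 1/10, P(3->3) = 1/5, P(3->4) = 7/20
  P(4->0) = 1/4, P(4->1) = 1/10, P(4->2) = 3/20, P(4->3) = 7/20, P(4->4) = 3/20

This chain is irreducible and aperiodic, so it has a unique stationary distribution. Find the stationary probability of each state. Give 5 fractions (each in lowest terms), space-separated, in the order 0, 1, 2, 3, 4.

The stationary distribution satisfies pi = pi * P, i.e.:
  pi_0 = 9/20*pi_0 + 1/10*pi_1 + 3/10*pi_2 + 3/10*pi_3 + 1/4*pi_4
  pi_1 = 1/20*pi_0 + 3/10*pi_1 + 11/20*pi_2 + 1/20*pi_3 + 1/10*pi_4
  pi_2 = 1/5*pi_0 + 1/5*pi_1 + 1/20*pi_2 + 1/10*pi_3 + 3/20*pi_4
  pi_3 = 1/4*pi_0 + 7/20*pi_1 + 1/20*pi_2 + 1/5*pi_3 + 7/20*pi_4
  pi_4 = 1/20*pi_0 + 1/20*pi_1 + 1/20*pi_2 + 7/20*pi_3 + 3/20*pi_4
with normalization: pi_0 + pi_1 + pi_2 + pi_3 + pi_4 = 1.

Using the first 4 balance equations plus normalization, the linear system A*pi = b is:
  [-11/20, 1/10, 3/10, 3/10, 1/4] . pi = 0
  [1/20, -7/10, 11/20, 1/20, 1/10] . pi = 0
  [1/5, 1/5, -19/20, 1/10, 3/20] . pi = 0
  [1/4, 7/20, 1/20, -4/5, 7/20] . pi = 0
  [1, 1, 1, 1, 1] . pi = 1

Solving yields:
  pi_0 = 37801/124314
  pi_1 = 7203/41438
  pi_2 = 18299/124314
  pi_3 = 14887/62157
  pi_4 = 16831/124314

Verification (pi * P):
  37801/124314*9/20 + 7203/41438*1/10 + 18299/124314*3/10 + 14887/62157*3/10 + 16831/124314*1/4 = 37801/124314 = pi_0  (ok)
  37801/124314*1/20 + 7203/41438*3/10 + 18299/124314*11/20 + 14887/62157*1/20 + 16831/124314*1/10 = 7203/41438 = pi_1  (ok)
  37801/124314*1/5 + 7203/41438*1/5 + 18299/124314*1/20 + 14887/62157*1/10 + 16831/124314*3/20 = 18299/124314 = pi_2  (ok)
  37801/124314*1/4 + 7203/41438*7/20 + 18299/124314*1/20 + 14887/62157*1/5 + 16831/124314*7/20 = 14887/62157 = pi_3  (ok)
  37801/124314*1/20 + 7203/41438*1/20 + 18299/124314*1/20 + 14887/62157*7/20 + 16831/124314*3/20 = 16831/124314 = pi_4  (ok)

Answer: 37801/124314 7203/41438 18299/124314 14887/62157 16831/124314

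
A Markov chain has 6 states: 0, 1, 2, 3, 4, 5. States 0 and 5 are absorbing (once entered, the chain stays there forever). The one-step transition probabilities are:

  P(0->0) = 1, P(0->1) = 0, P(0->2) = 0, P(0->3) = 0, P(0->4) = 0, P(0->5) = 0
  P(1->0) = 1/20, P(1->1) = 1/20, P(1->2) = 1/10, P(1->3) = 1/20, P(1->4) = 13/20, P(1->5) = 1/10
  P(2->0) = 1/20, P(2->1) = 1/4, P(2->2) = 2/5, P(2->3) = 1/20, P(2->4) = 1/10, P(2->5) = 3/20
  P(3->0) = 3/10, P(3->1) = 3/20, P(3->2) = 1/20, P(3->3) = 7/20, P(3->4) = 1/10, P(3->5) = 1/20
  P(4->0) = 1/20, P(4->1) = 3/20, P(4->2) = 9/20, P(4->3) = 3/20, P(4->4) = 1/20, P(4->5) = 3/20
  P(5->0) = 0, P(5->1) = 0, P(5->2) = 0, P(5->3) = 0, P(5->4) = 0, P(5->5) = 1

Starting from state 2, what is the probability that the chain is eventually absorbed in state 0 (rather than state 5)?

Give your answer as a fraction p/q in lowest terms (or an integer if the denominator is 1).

Let a_i = P(absorbed in 0 | start in state i).
Boundary conditions: a_0 = 1, a_5 = 0.
For each transient state i, a_i = sum_j P(i->j) * a_j:
  a_1 = 1/20*a_0 + 1/20*a_1 + 1/10*a_2 + 1/20*a_3 + 13/20*a_4 + 1/10*a_5
  a_2 = 1/20*a_0 + 1/4*a_1 + 2/5*a_2 + 1/20*a_3 + 1/10*a_4 + 3/20*a_5
  a_3 = 3/10*a_0 + 3/20*a_1 + 1/20*a_2 + 7/20*a_3 + 1/10*a_4 + 1/20*a_5
  a_4 = 1/20*a_0 + 3/20*a_1 + 9/20*a_2 + 3/20*a_3 + 1/20*a_4 + 3/20*a_5

Substituting a_0 = 1 and a_5 = 0, rearrange to (I - Q) a = r where r[i] = P(i -> 0):
  [19/20, -1/10, -1/20, -13/20] . (a_1, a_2, a_3, a_4) = 1/20
  [-1/4, 3/5, -1/20, -1/10] . (a_1, a_2, a_3, a_4) = 1/20
  [-3/20, -1/20, 13/20, -1/10] . (a_1, a_2, a_3, a_4) = 3/10
  [-3/20, -9/20, -3/20, 19/20] . (a_1, a_2, a_3, a_4) = 1/20

Solving yields:
  a_1 = 11861/30464
  a_2 = 2767/7616
  a_3 = 19463/30464
  a_4 = 737/1904

Starting state is 2, so the absorption probability is a_2 = 2767/7616.

Answer: 2767/7616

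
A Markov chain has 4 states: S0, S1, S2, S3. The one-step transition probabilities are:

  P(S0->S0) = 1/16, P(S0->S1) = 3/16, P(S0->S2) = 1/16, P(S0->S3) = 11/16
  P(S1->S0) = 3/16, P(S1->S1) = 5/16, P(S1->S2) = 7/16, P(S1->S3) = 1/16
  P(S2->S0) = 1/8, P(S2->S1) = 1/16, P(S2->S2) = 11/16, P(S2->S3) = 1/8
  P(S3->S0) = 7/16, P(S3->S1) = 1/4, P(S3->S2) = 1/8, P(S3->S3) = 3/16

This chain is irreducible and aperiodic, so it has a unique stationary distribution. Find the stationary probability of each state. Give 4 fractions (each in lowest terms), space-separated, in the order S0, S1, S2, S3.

The stationary distribution satisfies pi = pi * P, i.e.:
  pi_S0 = 1/16*pi_S0 + 3/16*pi_S1 + 1/8*pi_S2 + 7/16*pi_S3
  pi_S1 = 3/16*pi_S0 + 5/16*pi_S1 + 1/16*pi_S2 + 1/4*pi_S3
  pi_S2 = 1/16*pi_S0 + 7/16*pi_S1 + 11/16*pi_S2 + 1/8*pi_S3
  pi_S3 = 11/16*pi_S0 + 1/16*pi_S1 + 1/8*pi_S2 + 3/16*pi_S3
with normalization: pi_S0 + pi_S1 + pi_S2 + pi_S3 = 1.

Using the first 3 balance equations plus normalization, the linear system A*pi = b is:
  [-15/16, 3/16, 1/8, 7/16] . pi = 0
  [3/16, -11/16, 1/16, 1/4] . pi = 0
  [1/16, 7/16, -5/16, 1/8] . pi = 0
  [1, 1, 1, 1] . pi = 1

Solving yields:
  pi_S0 = 251/1262
  pi_S1 = 223/1262
  pi_S2 = 242/631
  pi_S3 = 152/631

Verification (pi * P):
  251/1262*1/16 + 223/1262*3/16 + 242/631*1/8 + 152/631*7/16 = 251/1262 = pi_S0  (ok)
  251/1262*3/16 + 223/1262*5/16 + 242/631*1/16 + 152/631*1/4 = 223/1262 = pi_S1  (ok)
  251/1262*1/16 + 223/1262*7/16 + 242/631*11/16 + 152/631*1/8 = 242/631 = pi_S2  (ok)
  251/1262*11/16 + 223/1262*1/16 + 242/631*1/8 + 152/631*3/16 = 152/631 = pi_S3  (ok)

Answer: 251/1262 223/1262 242/631 152/631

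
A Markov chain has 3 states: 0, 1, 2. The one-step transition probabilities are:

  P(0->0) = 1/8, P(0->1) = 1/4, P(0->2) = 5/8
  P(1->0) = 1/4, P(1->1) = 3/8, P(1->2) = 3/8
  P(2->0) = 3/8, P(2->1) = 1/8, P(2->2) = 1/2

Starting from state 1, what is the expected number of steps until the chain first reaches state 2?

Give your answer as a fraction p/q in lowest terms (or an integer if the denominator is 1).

Let h_i = expected steps to first reach 2 from state i.
Boundary: h_2 = 0.
First-step equations for the other states:
  h_0 = 1 + 1/8*h_0 + 1/4*h_1 + 5/8*h_2
  h_1 = 1 + 1/4*h_0 + 3/8*h_1 + 3/8*h_2

Substituting h_2 = 0 and rearranging gives the linear system (I - Q) h = 1:
  [7/8, -1/4] . (h_0, h_1) = 1
  [-1/4, 5/8] . (h_0, h_1) = 1

Solving yields:
  h_0 = 56/31
  h_1 = 72/31

Starting state is 1, so the expected hitting time is h_1 = 72/31.

Answer: 72/31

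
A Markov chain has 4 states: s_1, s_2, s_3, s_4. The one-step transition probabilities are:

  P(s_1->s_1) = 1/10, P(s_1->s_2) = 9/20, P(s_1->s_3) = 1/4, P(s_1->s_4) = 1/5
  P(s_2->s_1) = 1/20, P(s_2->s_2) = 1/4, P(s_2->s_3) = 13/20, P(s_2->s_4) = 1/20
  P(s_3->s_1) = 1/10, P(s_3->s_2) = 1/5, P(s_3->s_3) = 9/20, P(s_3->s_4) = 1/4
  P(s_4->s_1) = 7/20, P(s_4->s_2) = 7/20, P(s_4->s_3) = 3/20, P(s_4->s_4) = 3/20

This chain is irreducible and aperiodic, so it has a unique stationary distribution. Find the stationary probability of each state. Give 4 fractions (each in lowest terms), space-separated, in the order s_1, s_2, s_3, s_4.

The stationary distribution satisfies pi = pi * P, i.e.:
  pi_s_1 = 1/10*pi_s_1 + 1/20*pi_s_2 + 1/10*pi_s_3 + 7/20*pi_s_4
  pi_s_2 = 9/20*pi_s_1 + 1/4*pi_s_2 + 1/5*pi_s_3 + 7/20*pi_s_4
  pi_s_3 = 1/4*pi_s_1 + 13/20*pi_s_2 + 9/20*pi_s_3 + 3/20*pi_s_4
  pi_s_4 = 1/5*pi_s_1 + 1/20*pi_s_2 + 1/4*pi_s_3 + 3/20*pi_s_4
with normalization: pi_s_1 + pi_s_2 + pi_s_3 + pi_s_4 = 1.

Using the first 3 balance equations plus normalization, the linear system A*pi = b is:
  [-9/10, 1/20, 1/10, 7/20] . pi = 0
  [9/20, -3/4, 1/5, 7/20] . pi = 0
  [1/4, 13/20, -11/20, 3/20] . pi = 0
  [1, 1, 1, 1] . pi = 1

Solving yields:
  pi_s_1 = 576/4451
  pi_s_2 = 2419/8902
  pi_s_3 = 1900/4451
  pi_s_4 = 1531/8902

Verification (pi * P):
  576/4451*1/10 + 2419/8902*1/20 + 1900/4451*1/10 + 1531/8902*7/20 = 576/4451 = pi_s_1  (ok)
  576/4451*9/20 + 2419/8902*1/4 + 1900/4451*1/5 + 1531/8902*7/20 = 2419/8902 = pi_s_2  (ok)
  576/4451*1/4 + 2419/8902*13/20 + 1900/4451*9/20 + 1531/8902*3/20 = 1900/4451 = pi_s_3  (ok)
  576/4451*1/5 + 2419/8902*1/20 + 1900/4451*1/4 + 1531/8902*3/20 = 1531/8902 = pi_s_4  (ok)

Answer: 576/4451 2419/8902 1900/4451 1531/8902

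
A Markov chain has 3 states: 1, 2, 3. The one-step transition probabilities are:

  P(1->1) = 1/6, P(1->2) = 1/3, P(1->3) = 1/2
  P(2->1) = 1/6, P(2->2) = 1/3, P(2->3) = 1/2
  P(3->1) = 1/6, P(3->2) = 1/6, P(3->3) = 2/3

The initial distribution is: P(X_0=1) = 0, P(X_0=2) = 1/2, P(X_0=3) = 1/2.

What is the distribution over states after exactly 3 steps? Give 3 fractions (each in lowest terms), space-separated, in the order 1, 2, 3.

Propagating the distribution step by step (d_{t+1} = d_t * P):
d_0 = (1=0, 2=1/2, 3=1/2)
  d_1[1] = 0*1/6 + 1/2*1/6 + 1/2*1/6 = 1/6
  d_1[2] = 0*1/3 + 1/2*1/3 + 1/2*1/6 = 1/4
  d_1[3] = 0*1/2 + 1/2*1/2 + 1/2*2/3 = 7/12
d_1 = (1=1/6, 2=1/4, 3=7/12)
  d_2[1] = 1/6*1/6 + 1/4*1/6 + 7/12*1/6 = 1/6
  d_2[2] = 1/6*1/3 + 1/4*1/3 + 7/12*1/6 = 17/72
  d_2[3] = 1/6*1/2 + 1/4*1/2 + 7/12*2/3 = 43/72
d_2 = (1=1/6, 2=17/72, 3=43/72)
  d_3[1] = 1/6*1/6 + 17/72*1/6 + 43/72*1/6 = 1/6
  d_3[2] = 1/6*1/3 + 17/72*1/3 + 43/72*1/6 = 101/432
  d_3[3] = 1/6*1/2 + 17/72*1/2 + 43/72*2/3 = 259/432
d_3 = (1=1/6, 2=101/432, 3=259/432)

Answer: 1/6 101/432 259/432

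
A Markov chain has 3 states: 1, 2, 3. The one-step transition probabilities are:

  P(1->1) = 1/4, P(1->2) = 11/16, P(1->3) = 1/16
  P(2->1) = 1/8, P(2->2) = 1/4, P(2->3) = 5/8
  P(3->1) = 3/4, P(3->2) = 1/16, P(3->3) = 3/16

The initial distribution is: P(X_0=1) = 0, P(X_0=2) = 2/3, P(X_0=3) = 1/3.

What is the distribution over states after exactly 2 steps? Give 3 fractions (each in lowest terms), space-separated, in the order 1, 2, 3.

Answer: 179/384 235/768 175/768

Derivation:
Propagating the distribution step by step (d_{t+1} = d_t * P):
d_0 = (1=0, 2=2/3, 3=1/3)
  d_1[1] = 0*1/4 + 2/3*1/8 + 1/3*3/4 = 1/3
  d_1[2] = 0*11/16 + 2/3*1/4 + 1/3*1/16 = 3/16
  d_1[3] = 0*1/16 + 2/3*5/8 + 1/3*3/16 = 23/48
d_1 = (1=1/3, 2=3/16, 3=23/48)
  d_2[1] = 1/3*1/4 + 3/16*1/8 + 23/48*3/4 = 179/384
  d_2[2] = 1/3*11/16 + 3/16*1/4 + 23/48*1/16 = 235/768
  d_2[3] = 1/3*1/16 + 3/16*5/8 + 23/48*3/16 = 175/768
d_2 = (1=179/384, 2=235/768, 3=175/768)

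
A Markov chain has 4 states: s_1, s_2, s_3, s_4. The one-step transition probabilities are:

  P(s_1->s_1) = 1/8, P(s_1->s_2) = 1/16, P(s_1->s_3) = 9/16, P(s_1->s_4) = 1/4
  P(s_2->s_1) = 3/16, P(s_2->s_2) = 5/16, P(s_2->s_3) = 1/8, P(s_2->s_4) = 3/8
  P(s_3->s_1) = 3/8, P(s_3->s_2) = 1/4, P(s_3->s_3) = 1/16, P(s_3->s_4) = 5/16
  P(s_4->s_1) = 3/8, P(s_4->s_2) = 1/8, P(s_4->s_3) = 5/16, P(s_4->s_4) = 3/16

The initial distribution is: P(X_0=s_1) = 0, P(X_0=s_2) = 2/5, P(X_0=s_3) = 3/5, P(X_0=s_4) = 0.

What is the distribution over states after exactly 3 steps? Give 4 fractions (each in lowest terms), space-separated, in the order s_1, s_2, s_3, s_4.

Propagating the distribution step by step (d_{t+1} = d_t * P):
d_0 = (s_1=0, s_2=2/5, s_3=3/5, s_4=0)
  d_1[s_1] = 0*1/8 + 2/5*3/16 + 3/5*3/8 + 0*3/8 = 3/10
  d_1[s_2] = 0*1/16 + 2/5*5/16 + 3/5*1/4 + 0*1/8 = 11/40
  d_1[s_3] = 0*9/16 + 2/5*1/8 + 3/5*1/16 + 0*5/16 = 7/80
  d_1[s_4] = 0*1/4 + 2/5*3/8 + 3/5*5/16 + 0*3/16 = 27/80
d_1 = (s_1=3/10, s_2=11/40, s_3=7/80, s_4=27/80)
  d_2[s_1] = 3/10*1/8 + 11/40*3/16 + 7/80*3/8 + 27/80*3/8 = 159/640
  d_2[s_2] = 3/10*1/16 + 11/40*5/16 + 7/80*1/4 + 27/80*1/8 = 27/160
  d_2[s_3] = 3/10*9/16 + 11/40*1/8 + 7/80*1/16 + 27/80*5/16 = 201/640
  d_2[s_4] = 3/10*1/4 + 11/40*3/8 + 7/80*5/16 + 27/80*3/16 = 43/160
d_2 = (s_1=159/640, s_2=27/160, s_3=201/640, s_4=43/160)
  d_3[s_1] = 159/640*1/8 + 27/160*3/16 + 201/640*3/8 + 43/160*3/8 = 9/32
  d_3[s_2] = 159/640*1/16 + 27/160*5/16 + 201/640*1/4 + 43/160*1/8 = 1847/10240
  d_3[s_3] = 159/640*9/16 + 27/160*1/8 + 201/640*1/16 + 43/160*5/16 = 677/2560
  d_3[s_4] = 159/640*1/4 + 27/160*3/8 + 201/640*5/16 + 43/160*3/16 = 561/2048
d_3 = (s_1=9/32, s_2=1847/10240, s_3=677/2560, s_4=561/2048)

Answer: 9/32 1847/10240 677/2560 561/2048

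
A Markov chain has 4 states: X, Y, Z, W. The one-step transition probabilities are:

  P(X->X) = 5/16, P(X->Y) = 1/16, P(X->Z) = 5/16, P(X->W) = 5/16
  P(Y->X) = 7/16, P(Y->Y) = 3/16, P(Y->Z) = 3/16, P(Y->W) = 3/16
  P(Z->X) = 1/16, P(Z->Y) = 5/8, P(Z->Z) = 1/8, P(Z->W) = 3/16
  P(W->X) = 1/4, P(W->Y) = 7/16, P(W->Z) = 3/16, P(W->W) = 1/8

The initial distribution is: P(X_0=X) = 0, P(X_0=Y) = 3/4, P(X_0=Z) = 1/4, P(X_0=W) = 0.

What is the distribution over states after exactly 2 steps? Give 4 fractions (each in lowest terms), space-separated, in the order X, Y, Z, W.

Propagating the distribution step by step (d_{t+1} = d_t * P):
d_0 = (X=0, Y=3/4, Z=1/4, W=0)
  d_1[X] = 0*5/16 + 3/4*7/16 + 1/4*1/16 + 0*1/4 = 11/32
  d_1[Y] = 0*1/16 + 3/4*3/16 + 1/4*5/8 + 0*7/16 = 19/64
  d_1[Z] = 0*5/16 + 3/4*3/16 + 1/4*1/8 + 0*3/16 = 11/64
  d_1[W] = 0*5/16 + 3/4*3/16 + 1/4*3/16 + 0*1/8 = 3/16
d_1 = (X=11/32, Y=19/64, Z=11/64, W=3/16)
  d_2[X] = 11/32*5/16 + 19/64*7/16 + 11/64*1/16 + 3/16*1/4 = 151/512
  d_2[Y] = 11/32*1/16 + 19/64*3/16 + 11/64*5/8 + 3/16*7/16 = 273/1024
  d_2[Z] = 11/32*5/16 + 19/64*3/16 + 11/64*1/8 + 3/16*3/16 = 225/1024
  d_2[W] = 11/32*5/16 + 19/64*3/16 + 11/64*3/16 + 3/16*1/8 = 7/32
d_2 = (X=151/512, Y=273/1024, Z=225/1024, W=7/32)

Answer: 151/512 273/1024 225/1024 7/32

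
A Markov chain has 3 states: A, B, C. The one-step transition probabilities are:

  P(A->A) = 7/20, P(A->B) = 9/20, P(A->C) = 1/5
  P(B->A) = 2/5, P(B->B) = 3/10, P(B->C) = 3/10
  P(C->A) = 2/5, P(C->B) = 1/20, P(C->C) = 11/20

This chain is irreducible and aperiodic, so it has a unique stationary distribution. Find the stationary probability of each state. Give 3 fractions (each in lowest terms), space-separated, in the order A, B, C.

Answer: 8/21 17/63 22/63

Derivation:
The stationary distribution satisfies pi = pi * P, i.e.:
  pi_A = 7/20*pi_A + 2/5*pi_B + 2/5*pi_C
  pi_B = 9/20*pi_A + 3/10*pi_B + 1/20*pi_C
  pi_C = 1/5*pi_A + 3/10*pi_B + 11/20*pi_C
with normalization: pi_A + pi_B + pi_C = 1.

Using the first 2 balance equations plus normalization, the linear system A*pi = b is:
  [-13/20, 2/5, 2/5] . pi = 0
  [9/20, -7/10, 1/20] . pi = 0
  [1, 1, 1] . pi = 1

Solving yields:
  pi_A = 8/21
  pi_B = 17/63
  pi_C = 22/63

Verification (pi * P):
  8/21*7/20 + 17/63*2/5 + 22/63*2/5 = 8/21 = pi_A  (ok)
  8/21*9/20 + 17/63*3/10 + 22/63*1/20 = 17/63 = pi_B  (ok)
  8/21*1/5 + 17/63*3/10 + 22/63*11/20 = 22/63 = pi_C  (ok)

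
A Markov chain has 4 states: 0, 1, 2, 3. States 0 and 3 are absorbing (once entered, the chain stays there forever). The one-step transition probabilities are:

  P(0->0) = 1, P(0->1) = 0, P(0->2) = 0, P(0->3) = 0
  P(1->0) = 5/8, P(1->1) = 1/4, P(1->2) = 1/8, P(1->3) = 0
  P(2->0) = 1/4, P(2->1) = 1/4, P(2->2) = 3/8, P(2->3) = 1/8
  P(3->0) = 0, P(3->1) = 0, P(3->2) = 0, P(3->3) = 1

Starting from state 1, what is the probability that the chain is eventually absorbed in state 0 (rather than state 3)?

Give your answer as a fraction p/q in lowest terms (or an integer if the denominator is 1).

Answer: 27/28

Derivation:
Let a_i = P(absorbed in 0 | start in state i).
Boundary conditions: a_0 = 1, a_3 = 0.
For each transient state i, a_i = sum_j P(i->j) * a_j:
  a_1 = 5/8*a_0 + 1/4*a_1 + 1/8*a_2 + 0*a_3
  a_2 = 1/4*a_0 + 1/4*a_1 + 3/8*a_2 + 1/8*a_3

Substituting a_0 = 1 and a_3 = 0, rearrange to (I - Q) a = r where r[i] = P(i -> 0):
  [3/4, -1/8] . (a_1, a_2) = 5/8
  [-1/4, 5/8] . (a_1, a_2) = 1/4

Solving yields:
  a_1 = 27/28
  a_2 = 11/14

Starting state is 1, so the absorption probability is a_1 = 27/28.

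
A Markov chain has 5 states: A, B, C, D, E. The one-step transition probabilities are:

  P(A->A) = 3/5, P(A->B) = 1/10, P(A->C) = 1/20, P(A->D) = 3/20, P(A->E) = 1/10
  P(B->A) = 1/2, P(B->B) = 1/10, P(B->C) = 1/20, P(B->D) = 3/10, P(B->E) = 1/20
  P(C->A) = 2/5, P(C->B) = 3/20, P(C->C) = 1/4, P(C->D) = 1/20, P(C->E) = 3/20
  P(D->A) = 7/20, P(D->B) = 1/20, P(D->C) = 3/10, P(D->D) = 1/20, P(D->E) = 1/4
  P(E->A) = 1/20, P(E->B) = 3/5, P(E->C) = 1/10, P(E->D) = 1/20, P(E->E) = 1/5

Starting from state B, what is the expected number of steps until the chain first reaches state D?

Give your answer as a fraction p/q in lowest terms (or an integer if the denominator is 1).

Let h_i = expected steps to first reach D from state i.
Boundary: h_D = 0.
First-step equations for the other states:
  h_A = 1 + 3/5*h_A + 1/10*h_B + 1/20*h_C + 3/20*h_D + 1/10*h_E
  h_B = 1 + 1/2*h_A + 1/10*h_B + 1/20*h_C + 3/10*h_D + 1/20*h_E
  h_C = 1 + 2/5*h_A + 3/20*h_B + 1/4*h_C + 1/20*h_D + 3/20*h_E
  h_E = 1 + 1/20*h_A + 3/5*h_B + 1/10*h_C + 1/20*h_D + 1/5*h_E

Substituting h_D = 0 and rearranging gives the linear system (I - Q) h = 1:
  [2/5, -1/10, -1/20, -1/10] . (h_A, h_B, h_C, h_E) = 1
  [-1/2, 9/10, -1/20, -1/20] . (h_A, h_B, h_C, h_E) = 1
  [-2/5, -3/20, 3/4, -3/20] . (h_A, h_B, h_C, h_E) = 1
  [-1/20, -3/5, -1/10, 4/5] . (h_A, h_B, h_C, h_E) = 1

Solving yields:
  h_A = 7868/1227
  h_B = 20024/3681
  h_C = 26380/3681
  h_E = 24392/3681

Starting state is B, so the expected hitting time is h_B = 20024/3681.

Answer: 20024/3681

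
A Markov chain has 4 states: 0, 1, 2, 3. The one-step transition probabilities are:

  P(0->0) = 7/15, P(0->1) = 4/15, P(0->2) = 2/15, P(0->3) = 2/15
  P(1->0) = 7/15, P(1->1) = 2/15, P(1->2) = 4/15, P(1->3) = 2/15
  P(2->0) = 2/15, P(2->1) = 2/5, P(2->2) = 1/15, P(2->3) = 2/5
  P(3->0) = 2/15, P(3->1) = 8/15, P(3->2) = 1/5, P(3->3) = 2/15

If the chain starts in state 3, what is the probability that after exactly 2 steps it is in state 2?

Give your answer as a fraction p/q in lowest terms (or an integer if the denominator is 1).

Answer: 1/5

Derivation:
Computing P^2 by repeated multiplication:
P^1 =
  0: [7/15, 4/15, 2/15, 2/15]
  1: [7/15, 2/15, 4/15, 2/15]
  2: [2/15, 2/5, 1/15, 2/5]
  3: [2/15, 8/15, 1/5, 2/15]
P^2 =
  0: [17/45, 64/225, 38/225, 38/225]
  1: [1/3, 8/25, 32/225, 46/225]
  2: [14/45, 74/225, 47/225, 34/225]
  3: [16/45, 58/225, 1/5, 14/75]

(P^2)[3 -> 2] = 1/5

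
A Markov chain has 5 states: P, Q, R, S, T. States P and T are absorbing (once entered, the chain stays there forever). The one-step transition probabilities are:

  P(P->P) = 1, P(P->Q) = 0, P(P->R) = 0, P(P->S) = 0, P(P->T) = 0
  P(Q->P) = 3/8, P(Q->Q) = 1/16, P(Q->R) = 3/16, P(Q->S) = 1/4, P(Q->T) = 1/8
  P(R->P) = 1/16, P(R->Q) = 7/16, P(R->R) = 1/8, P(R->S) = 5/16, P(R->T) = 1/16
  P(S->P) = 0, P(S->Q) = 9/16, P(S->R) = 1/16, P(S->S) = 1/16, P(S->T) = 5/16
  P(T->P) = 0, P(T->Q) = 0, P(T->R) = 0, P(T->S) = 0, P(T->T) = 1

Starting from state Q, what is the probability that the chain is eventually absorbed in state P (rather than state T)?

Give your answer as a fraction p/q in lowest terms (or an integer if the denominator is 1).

Let a_i = P(absorbed in P | start in state i).
Boundary conditions: a_P = 1, a_T = 0.
For each transient state i, a_i = sum_j P(i->j) * a_j:
  a_Q = 3/8*a_P + 1/16*a_Q + 3/16*a_R + 1/4*a_S + 1/8*a_T
  a_R = 1/16*a_P + 7/16*a_Q + 1/8*a_R + 5/16*a_S + 1/16*a_T
  a_S = 0*a_P + 9/16*a_Q + 1/16*a_R + 1/16*a_S + 5/16*a_T

Substituting a_P = 1 and a_T = 0, rearrange to (I - Q) a = r where r[i] = P(i -> P):
  [15/16, -3/16, -1/4] . (a_Q, a_R, a_S) = 3/8
  [-7/16, 7/8, -5/16] . (a_Q, a_R, a_S) = 1/16
  [-9/16, -1/16, 15/16] . (a_Q, a_R, a_S) = 0

Solving yields:
  a_Q = 1279/2093
  a_R = 1089/2093
  a_S = 120/299

Starting state is Q, so the absorption probability is a_Q = 1279/2093.

Answer: 1279/2093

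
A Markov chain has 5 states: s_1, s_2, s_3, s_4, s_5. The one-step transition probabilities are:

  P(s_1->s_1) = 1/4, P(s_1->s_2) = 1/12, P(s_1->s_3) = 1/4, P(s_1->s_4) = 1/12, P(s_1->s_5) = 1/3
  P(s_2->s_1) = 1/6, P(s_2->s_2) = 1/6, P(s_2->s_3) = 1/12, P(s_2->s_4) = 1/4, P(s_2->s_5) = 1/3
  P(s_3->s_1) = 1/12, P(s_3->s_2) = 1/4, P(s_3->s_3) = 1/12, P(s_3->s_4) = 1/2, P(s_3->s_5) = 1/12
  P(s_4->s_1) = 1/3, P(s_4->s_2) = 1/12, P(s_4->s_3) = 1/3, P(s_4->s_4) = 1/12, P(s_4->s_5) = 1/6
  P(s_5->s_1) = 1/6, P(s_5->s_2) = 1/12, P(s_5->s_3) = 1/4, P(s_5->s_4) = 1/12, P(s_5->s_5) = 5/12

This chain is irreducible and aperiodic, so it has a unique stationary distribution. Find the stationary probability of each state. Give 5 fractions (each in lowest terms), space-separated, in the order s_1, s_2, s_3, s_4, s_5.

Answer: 3995/20207 237/1837 35/167 353/1837 5487/20207

Derivation:
The stationary distribution satisfies pi = pi * P, i.e.:
  pi_s_1 = 1/4*pi_s_1 + 1/6*pi_s_2 + 1/12*pi_s_3 + 1/3*pi_s_4 + 1/6*pi_s_5
  pi_s_2 = 1/12*pi_s_1 + 1/6*pi_s_2 + 1/4*pi_s_3 + 1/12*pi_s_4 + 1/12*pi_s_5
  pi_s_3 = 1/4*pi_s_1 + 1/12*pi_s_2 + 1/12*pi_s_3 + 1/3*pi_s_4 + 1/4*pi_s_5
  pi_s_4 = 1/12*pi_s_1 + 1/4*pi_s_2 + 1/2*pi_s_3 + 1/12*pi_s_4 + 1/12*pi_s_5
  pi_s_5 = 1/3*pi_s_1 + 1/3*pi_s_2 + 1/12*pi_s_3 + 1/6*pi_s_4 + 5/12*pi_s_5
with normalization: pi_s_1 + pi_s_2 + pi_s_3 + pi_s_4 + pi_s_5 = 1.

Using the first 4 balance equations plus normalization, the linear system A*pi = b is:
  [-3/4, 1/6, 1/12, 1/3, 1/6] . pi = 0
  [1/12, -5/6, 1/4, 1/12, 1/12] . pi = 0
  [1/4, 1/12, -11/12, 1/3, 1/4] . pi = 0
  [1/12, 1/4, 1/2, -11/12, 1/12] . pi = 0
  [1, 1, 1, 1, 1] . pi = 1

Solving yields:
  pi_s_1 = 3995/20207
  pi_s_2 = 237/1837
  pi_s_3 = 35/167
  pi_s_4 = 353/1837
  pi_s_5 = 5487/20207

Verification (pi * P):
  3995/20207*1/4 + 237/1837*1/6 + 35/167*1/12 + 353/1837*1/3 + 5487/20207*1/6 = 3995/20207 = pi_s_1  (ok)
  3995/20207*1/12 + 237/1837*1/6 + 35/167*1/4 + 353/1837*1/12 + 5487/20207*1/12 = 237/1837 = pi_s_2  (ok)
  3995/20207*1/4 + 237/1837*1/12 + 35/167*1/12 + 353/1837*1/3 + 5487/20207*1/4 = 35/167 = pi_s_3  (ok)
  3995/20207*1/12 + 237/1837*1/4 + 35/167*1/2 + 353/1837*1/12 + 5487/20207*1/12 = 353/1837 = pi_s_4  (ok)
  3995/20207*1/3 + 237/1837*1/3 + 35/167*1/12 + 353/1837*1/6 + 5487/20207*5/12 = 5487/20207 = pi_s_5  (ok)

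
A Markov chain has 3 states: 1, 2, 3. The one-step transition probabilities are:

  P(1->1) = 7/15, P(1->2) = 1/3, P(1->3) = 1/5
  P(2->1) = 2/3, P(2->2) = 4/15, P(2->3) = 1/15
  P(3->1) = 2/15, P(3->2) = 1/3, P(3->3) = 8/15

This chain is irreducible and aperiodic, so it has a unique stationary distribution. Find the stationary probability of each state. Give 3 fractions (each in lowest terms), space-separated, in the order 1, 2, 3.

The stationary distribution satisfies pi = pi * P, i.e.:
  pi_1 = 7/15*pi_1 + 2/3*pi_2 + 2/15*pi_3
  pi_2 = 1/3*pi_1 + 4/15*pi_2 + 1/3*pi_3
  pi_3 = 1/5*pi_1 + 1/15*pi_2 + 8/15*pi_3
with normalization: pi_1 + pi_2 + pi_3 = 1.

Using the first 2 balance equations plus normalization, the linear system A*pi = b is:
  [-8/15, 2/3, 2/15] . pi = 0
  [1/3, -11/15, 1/3] . pi = 0
  [1, 1, 1] . pi = 1

Solving yields:
  pi_1 = 9/20
  pi_2 = 5/16
  pi_3 = 19/80

Verification (pi * P):
  9/20*7/15 + 5/16*2/3 + 19/80*2/15 = 9/20 = pi_1  (ok)
  9/20*1/3 + 5/16*4/15 + 19/80*1/3 = 5/16 = pi_2  (ok)
  9/20*1/5 + 5/16*1/15 + 19/80*8/15 = 19/80 = pi_3  (ok)

Answer: 9/20 5/16 19/80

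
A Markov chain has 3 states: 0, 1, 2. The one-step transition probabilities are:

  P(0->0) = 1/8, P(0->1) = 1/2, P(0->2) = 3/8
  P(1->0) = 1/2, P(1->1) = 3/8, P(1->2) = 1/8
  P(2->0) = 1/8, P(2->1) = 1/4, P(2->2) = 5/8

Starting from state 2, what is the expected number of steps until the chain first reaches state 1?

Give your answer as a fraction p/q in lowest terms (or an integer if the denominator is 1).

Let h_i = expected steps to first reach 1 from state i.
Boundary: h_1 = 0.
First-step equations for the other states:
  h_0 = 1 + 1/8*h_0 + 1/2*h_1 + 3/8*h_2
  h_2 = 1 + 1/8*h_0 + 1/4*h_1 + 5/8*h_2

Substituting h_1 = 0 and rearranging gives the linear system (I - Q) h = 1:
  [7/8, -3/8] . (h_0, h_2) = 1
  [-1/8, 3/8] . (h_0, h_2) = 1

Solving yields:
  h_0 = 8/3
  h_2 = 32/9

Starting state is 2, so the expected hitting time is h_2 = 32/9.

Answer: 32/9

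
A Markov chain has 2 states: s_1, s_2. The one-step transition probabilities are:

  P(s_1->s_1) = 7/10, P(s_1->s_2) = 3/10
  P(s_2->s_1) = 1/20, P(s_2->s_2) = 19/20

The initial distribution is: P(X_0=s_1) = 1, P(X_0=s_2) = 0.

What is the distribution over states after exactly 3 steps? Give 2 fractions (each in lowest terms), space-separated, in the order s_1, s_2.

Propagating the distribution step by step (d_{t+1} = d_t * P):
d_0 = (s_1=1, s_2=0)
  d_1[s_1] = 1*7/10 + 0*1/20 = 7/10
  d_1[s_2] = 1*3/10 + 0*19/20 = 3/10
d_1 = (s_1=7/10, s_2=3/10)
  d_2[s_1] = 7/10*7/10 + 3/10*1/20 = 101/200
  d_2[s_2] = 7/10*3/10 + 3/10*19/20 = 99/200
d_2 = (s_1=101/200, s_2=99/200)
  d_3[s_1] = 101/200*7/10 + 99/200*1/20 = 1513/4000
  d_3[s_2] = 101/200*3/10 + 99/200*19/20 = 2487/4000
d_3 = (s_1=1513/4000, s_2=2487/4000)

Answer: 1513/4000 2487/4000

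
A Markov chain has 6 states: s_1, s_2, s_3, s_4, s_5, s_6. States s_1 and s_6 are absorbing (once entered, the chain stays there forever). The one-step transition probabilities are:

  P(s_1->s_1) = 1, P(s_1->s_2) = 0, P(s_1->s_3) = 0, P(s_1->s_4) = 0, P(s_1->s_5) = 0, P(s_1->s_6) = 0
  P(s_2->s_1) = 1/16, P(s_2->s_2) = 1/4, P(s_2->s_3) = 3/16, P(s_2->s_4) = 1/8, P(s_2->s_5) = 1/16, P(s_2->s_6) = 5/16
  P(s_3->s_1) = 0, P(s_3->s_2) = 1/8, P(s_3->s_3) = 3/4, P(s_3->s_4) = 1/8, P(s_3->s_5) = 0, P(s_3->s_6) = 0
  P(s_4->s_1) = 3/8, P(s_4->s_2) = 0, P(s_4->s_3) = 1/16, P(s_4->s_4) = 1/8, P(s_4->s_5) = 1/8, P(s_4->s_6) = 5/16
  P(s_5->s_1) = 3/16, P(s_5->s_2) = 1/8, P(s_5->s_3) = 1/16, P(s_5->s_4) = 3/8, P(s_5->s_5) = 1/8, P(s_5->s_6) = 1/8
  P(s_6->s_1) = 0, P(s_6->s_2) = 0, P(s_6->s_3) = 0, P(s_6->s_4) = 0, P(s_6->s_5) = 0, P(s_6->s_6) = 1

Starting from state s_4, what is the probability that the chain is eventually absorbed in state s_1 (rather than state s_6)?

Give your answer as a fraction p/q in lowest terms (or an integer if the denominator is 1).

Let a_i = P(absorbed in s_1 | start in state i).
Boundary conditions: a_s_1 = 1, a_s_6 = 0.
For each transient state i, a_i = sum_j P(i->j) * a_j:
  a_s_2 = 1/16*a_s_1 + 1/4*a_s_2 + 3/16*a_s_3 + 1/8*a_s_4 + 1/16*a_s_5 + 5/16*a_s_6
  a_s_3 = 0*a_s_1 + 1/8*a_s_2 + 3/4*a_s_3 + 1/8*a_s_4 + 0*a_s_5 + 0*a_s_6
  a_s_4 = 3/8*a_s_1 + 0*a_s_2 + 1/16*a_s_3 + 1/8*a_s_4 + 1/8*a_s_5 + 5/16*a_s_6
  a_s_5 = 3/16*a_s_1 + 1/8*a_s_2 + 1/16*a_s_3 + 3/8*a_s_4 + 1/8*a_s_5 + 1/8*a_s_6

Substituting a_s_1 = 1 and a_s_6 = 0, rearrange to (I - Q) a = r where r[i] = P(i -> s_1):
  [3/4, -3/16, -1/8, -1/16] . (a_s_2, a_s_3, a_s_4, a_s_5) = 1/16
  [-1/8, 1/4, -1/8, 0] . (a_s_2, a_s_3, a_s_4, a_s_5) = 0
  [0, -1/16, 7/8, -1/8] . (a_s_2, a_s_3, a_s_4, a_s_5) = 3/8
  [-1/8, -1/16, -3/8, 7/8] . (a_s_2, a_s_3, a_s_4, a_s_5) = 3/16

Solving yields:
  a_s_2 = 1141/3538
  a_s_3 = 757/1769
  a_s_4 = 1887/3538
  a_s_5 = 919/1769

Starting state is s_4, so the absorption probability is a_s_4 = 1887/3538.

Answer: 1887/3538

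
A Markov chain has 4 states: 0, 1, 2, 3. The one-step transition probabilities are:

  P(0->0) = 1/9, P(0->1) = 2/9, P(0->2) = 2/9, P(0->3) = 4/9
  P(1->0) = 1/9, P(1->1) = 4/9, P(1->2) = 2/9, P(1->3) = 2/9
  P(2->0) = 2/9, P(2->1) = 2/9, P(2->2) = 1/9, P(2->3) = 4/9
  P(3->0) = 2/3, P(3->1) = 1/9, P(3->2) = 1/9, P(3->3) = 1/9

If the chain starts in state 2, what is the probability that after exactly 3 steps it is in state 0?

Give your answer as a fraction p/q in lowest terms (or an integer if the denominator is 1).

Computing P^3 by repeated multiplication:
P^1 =
  0: [1/9, 2/9, 2/9, 4/9]
  1: [1/9, 4/9, 2/9, 2/9]
  2: [2/9, 2/9, 1/9, 4/9]
  3: [2/3, 1/9, 1/9, 1/9]
P^2 =
  0: [31/81, 2/9, 4/27, 20/81]
  1: [7/27, 8/27, 14/81, 22/81]
  2: [10/27, 2/9, 13/81, 20/81]
  3: [5/27, 19/81, 16/81, 31/81]
P^3 =
  0: [193/729, 178/729, 130/729, 76/243]
  1: [205/729, 188/729, 14/81, 70/243]
  2: [194/729, 178/729, 43/243, 76/243]
  3: [28/81, 169/729, 115/729, 193/729]

(P^3)[2 -> 0] = 194/729

Answer: 194/729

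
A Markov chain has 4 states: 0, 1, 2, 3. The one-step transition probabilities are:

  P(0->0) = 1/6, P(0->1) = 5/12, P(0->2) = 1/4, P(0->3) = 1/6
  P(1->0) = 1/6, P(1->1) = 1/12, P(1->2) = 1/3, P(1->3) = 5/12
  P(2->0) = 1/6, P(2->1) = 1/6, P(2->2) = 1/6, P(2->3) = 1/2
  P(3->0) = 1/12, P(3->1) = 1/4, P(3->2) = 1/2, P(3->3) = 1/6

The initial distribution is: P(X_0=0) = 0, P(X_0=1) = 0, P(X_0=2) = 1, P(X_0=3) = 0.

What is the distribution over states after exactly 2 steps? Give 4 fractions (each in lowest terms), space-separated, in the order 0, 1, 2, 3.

Propagating the distribution step by step (d_{t+1} = d_t * P):
d_0 = (0=0, 1=0, 2=1, 3=0)
  d_1[0] = 0*1/6 + 0*1/6 + 1*1/6 + 0*1/12 = 1/6
  d_1[1] = 0*5/12 + 0*1/12 + 1*1/6 + 0*1/4 = 1/6
  d_1[2] = 0*1/4 + 0*1/3 + 1*1/6 + 0*1/2 = 1/6
  d_1[3] = 0*1/6 + 0*5/12 + 1*1/2 + 0*1/6 = 1/2
d_1 = (0=1/6, 1=1/6, 2=1/6, 3=1/2)
  d_2[0] = 1/6*1/6 + 1/6*1/6 + 1/6*1/6 + 1/2*1/12 = 1/8
  d_2[1] = 1/6*5/12 + 1/6*1/12 + 1/6*1/6 + 1/2*1/4 = 17/72
  d_2[2] = 1/6*1/4 + 1/6*1/3 + 1/6*1/6 + 1/2*1/2 = 3/8
  d_2[3] = 1/6*1/6 + 1/6*5/12 + 1/6*1/2 + 1/2*1/6 = 19/72
d_2 = (0=1/8, 1=17/72, 2=3/8, 3=19/72)

Answer: 1/8 17/72 3/8 19/72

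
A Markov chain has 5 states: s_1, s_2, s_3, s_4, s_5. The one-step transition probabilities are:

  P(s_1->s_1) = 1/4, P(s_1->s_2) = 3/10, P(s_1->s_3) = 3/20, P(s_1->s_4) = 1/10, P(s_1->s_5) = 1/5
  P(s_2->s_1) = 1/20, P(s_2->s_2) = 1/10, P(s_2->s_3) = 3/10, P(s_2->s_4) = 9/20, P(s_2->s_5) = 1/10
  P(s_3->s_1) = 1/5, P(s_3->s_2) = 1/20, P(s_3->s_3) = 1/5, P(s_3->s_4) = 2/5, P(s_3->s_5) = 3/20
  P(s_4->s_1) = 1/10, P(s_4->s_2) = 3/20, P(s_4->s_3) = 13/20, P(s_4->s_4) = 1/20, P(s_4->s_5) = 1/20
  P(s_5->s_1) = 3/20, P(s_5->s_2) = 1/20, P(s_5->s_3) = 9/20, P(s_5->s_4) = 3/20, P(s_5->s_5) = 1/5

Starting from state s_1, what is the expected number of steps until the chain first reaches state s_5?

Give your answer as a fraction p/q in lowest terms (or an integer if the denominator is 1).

Answer: 92540/12377

Derivation:
Let h_i = expected steps to first reach s_5 from state i.
Boundary: h_s_5 = 0.
First-step equations for the other states:
  h_s_1 = 1 + 1/4*h_s_1 + 3/10*h_s_2 + 3/20*h_s_3 + 1/10*h_s_4 + 1/5*h_s_5
  h_s_2 = 1 + 1/20*h_s_1 + 1/10*h_s_2 + 3/10*h_s_3 + 9/20*h_s_4 + 1/10*h_s_5
  h_s_3 = 1 + 1/5*h_s_1 + 1/20*h_s_2 + 1/5*h_s_3 + 2/5*h_s_4 + 3/20*h_s_5
  h_s_4 = 1 + 1/10*h_s_1 + 3/20*h_s_2 + 13/20*h_s_3 + 1/20*h_s_4 + 1/20*h_s_5

Substituting h_s_5 = 0 and rearranging gives the linear system (I - Q) h = 1:
  [3/4, -3/10, -3/20, -1/10] . (h_s_1, h_s_2, h_s_3, h_s_4) = 1
  [-1/20, 9/10, -3/10, -9/20] . (h_s_1, h_s_2, h_s_3, h_s_4) = 1
  [-1/5, -1/20, 4/5, -2/5] . (h_s_1, h_s_2, h_s_3, h_s_4) = 1
  [-1/10, -3/20, -13/20, 19/20] . (h_s_1, h_s_2, h_s_3, h_s_4) = 1

Solving yields:
  h_s_1 = 92540/12377
  h_s_2 = 105180/12377
  h_s_3 = 98600/12377
  h_s_4 = 106840/12377

Starting state is s_1, so the expected hitting time is h_s_1 = 92540/12377.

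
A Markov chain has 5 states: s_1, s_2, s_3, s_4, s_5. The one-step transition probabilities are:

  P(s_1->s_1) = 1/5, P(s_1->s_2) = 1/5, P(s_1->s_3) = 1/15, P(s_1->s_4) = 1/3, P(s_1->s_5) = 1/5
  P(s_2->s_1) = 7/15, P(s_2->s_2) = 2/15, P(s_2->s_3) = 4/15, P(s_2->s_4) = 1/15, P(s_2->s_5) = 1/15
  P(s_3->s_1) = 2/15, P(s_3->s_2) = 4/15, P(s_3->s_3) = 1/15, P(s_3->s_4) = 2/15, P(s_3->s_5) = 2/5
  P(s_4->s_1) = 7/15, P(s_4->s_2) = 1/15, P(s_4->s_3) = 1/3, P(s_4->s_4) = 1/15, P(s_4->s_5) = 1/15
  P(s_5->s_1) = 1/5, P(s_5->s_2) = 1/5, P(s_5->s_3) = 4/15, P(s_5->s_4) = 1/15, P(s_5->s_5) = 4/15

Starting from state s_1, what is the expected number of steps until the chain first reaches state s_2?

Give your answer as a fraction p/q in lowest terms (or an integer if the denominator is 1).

Answer: 58455/10834

Derivation:
Let h_i = expected steps to first reach s_2 from state i.
Boundary: h_s_2 = 0.
First-step equations for the other states:
  h_s_1 = 1 + 1/5*h_s_1 + 1/5*h_s_2 + 1/15*h_s_3 + 1/3*h_s_4 + 1/5*h_s_5
  h_s_3 = 1 + 2/15*h_s_1 + 4/15*h_s_2 + 1/15*h_s_3 + 2/15*h_s_4 + 2/5*h_s_5
  h_s_4 = 1 + 7/15*h_s_1 + 1/15*h_s_2 + 1/3*h_s_3 + 1/15*h_s_4 + 1/15*h_s_5
  h_s_5 = 1 + 1/5*h_s_1 + 1/5*h_s_2 + 4/15*h_s_3 + 1/15*h_s_4 + 4/15*h_s_5

Substituting h_s_2 = 0 and rearranging gives the linear system (I - Q) h = 1:
  [4/5, -1/15, -1/3, -1/5] . (h_s_1, h_s_3, h_s_4, h_s_5) = 1
  [-2/15, 14/15, -2/15, -2/5] . (h_s_1, h_s_3, h_s_4, h_s_5) = 1
  [-7/15, -1/3, 14/15, -1/15] . (h_s_1, h_s_3, h_s_4, h_s_5) = 1
  [-1/5, -4/15, -1/15, 11/15] . (h_s_1, h_s_3, h_s_4, h_s_5) = 1

Solving yields:
  h_s_1 = 58455/10834
  h_s_3 = 52965/10834
  h_s_4 = 63735/10834
  h_s_5 = 27885/5417

Starting state is s_1, so the expected hitting time is h_s_1 = 58455/10834.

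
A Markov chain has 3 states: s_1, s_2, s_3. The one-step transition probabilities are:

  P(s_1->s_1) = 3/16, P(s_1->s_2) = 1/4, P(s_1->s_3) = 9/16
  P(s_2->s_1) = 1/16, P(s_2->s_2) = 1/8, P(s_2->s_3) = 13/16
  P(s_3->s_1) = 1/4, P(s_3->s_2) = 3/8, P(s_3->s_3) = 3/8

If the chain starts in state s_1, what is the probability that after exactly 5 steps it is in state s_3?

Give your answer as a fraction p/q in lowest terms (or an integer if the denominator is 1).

Answer: 559345/1048576

Derivation:
Computing P^5 by repeated multiplication:
P^1 =
  s_1: [3/16, 1/4, 9/16]
  s_2: [1/16, 1/8, 13/16]
  s_3: [1/4, 3/8, 3/8]
P^2 =
  s_1: [49/256, 37/128, 133/256]
  s_2: [57/256, 43/128, 113/256]
  s_3: [21/128, 1/4, 75/128]
P^3 =
  s_1: [753/4096, 571/2048, 2201/4096]
  s_2: [709/4096, 539/2048, 2309/4096]
  s_3: [395/2048, 299/1024, 1055/2048]
P^4 =
  s_1: [12205/65536, 9251/32768, 34829/65536]
  s_2: [12441/65536, 9423/32768, 34249/65536]
  s_3: [6003/32768, 4553/16384, 17659/32768]
P^5 =
  s_1: [194433/1048576, 147399/524288, 559345/1048576]
  s_2: [193165/1048576, 146475/524288, 562461/1048576]
  s_3: [97751/524288, 74089/262144, 278359/524288]

(P^5)[s_1 -> s_3] = 559345/1048576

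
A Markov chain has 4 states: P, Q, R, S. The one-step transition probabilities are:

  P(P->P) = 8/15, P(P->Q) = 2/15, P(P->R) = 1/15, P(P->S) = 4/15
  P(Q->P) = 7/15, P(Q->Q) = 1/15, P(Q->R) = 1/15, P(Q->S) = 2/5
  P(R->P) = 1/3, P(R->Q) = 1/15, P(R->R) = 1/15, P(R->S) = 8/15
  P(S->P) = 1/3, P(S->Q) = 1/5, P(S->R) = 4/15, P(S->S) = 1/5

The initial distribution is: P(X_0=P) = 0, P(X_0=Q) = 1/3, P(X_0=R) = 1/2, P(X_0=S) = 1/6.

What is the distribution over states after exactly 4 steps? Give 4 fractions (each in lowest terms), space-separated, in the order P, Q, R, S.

Propagating the distribution step by step (d_{t+1} = d_t * P):
d_0 = (P=0, Q=1/3, R=1/2, S=1/6)
  d_1[P] = 0*8/15 + 1/3*7/15 + 1/2*1/3 + 1/6*1/3 = 17/45
  d_1[Q] = 0*2/15 + 1/3*1/15 + 1/2*1/15 + 1/6*1/5 = 4/45
  d_1[R] = 0*1/15 + 1/3*1/15 + 1/2*1/15 + 1/6*4/15 = 1/10
  d_1[S] = 0*4/15 + 1/3*2/5 + 1/2*8/15 + 1/6*1/5 = 13/30
d_1 = (P=17/45, Q=4/45, R=1/10, S=13/30)
  d_2[P] = 17/45*8/15 + 4/45*7/15 + 1/10*1/3 + 13/30*1/3 = 284/675
  d_2[Q] = 17/45*2/15 + 4/45*1/15 + 1/10*1/15 + 13/30*1/5 = 101/675
  d_2[R] = 17/45*1/15 + 4/45*1/15 + 1/10*1/15 + 13/30*4/15 = 23/150
  d_2[S] = 17/45*4/15 + 4/45*2/5 + 1/10*8/15 + 13/30*1/5 = 373/1350
d_2 = (P=284/675, Q=101/675, R=23/150, S=373/1350)
  d_3[P] = 284/675*8/15 + 101/675*7/15 + 23/150*1/3 + 373/1350*1/3 = 4429/10125
  d_3[Q] = 284/675*2/15 + 101/675*1/15 + 23/150*1/15 + 373/1350*1/5 = 148/1125
  d_3[R] = 284/675*1/15 + 101/675*1/15 + 23/150*1/15 + 373/1350*4/15 = 823/6750
  d_3[S] = 284/675*4/15 + 101/675*2/5 + 23/150*8/15 + 373/1350*1/5 = 6259/20250
d_3 = (P=4429/10125, Q=148/1125, R=823/6750, S=6259/20250)
  d_4[P] = 4429/10125*8/15 + 148/1125*7/15 + 823/6750*1/3 + 6259/20250*1/3 = 22192/50625
  d_4[Q] = 4429/10125*2/15 + 148/1125*1/15 + 823/6750*1/15 + 6259/20250*1/5 = 20813/151875
  d_4[R] = 4429/10125*1/15 + 148/1125*1/15 + 823/6750*1/15 + 6259/20250*4/15 = 13009/101250
  d_4[S] = 4429/10125*4/15 + 148/1125*2/5 + 823/6750*8/15 + 6259/20250*1/5 = 17989/60750
d_4 = (P=22192/50625, Q=20813/151875, R=13009/101250, S=17989/60750)

Answer: 22192/50625 20813/151875 13009/101250 17989/60750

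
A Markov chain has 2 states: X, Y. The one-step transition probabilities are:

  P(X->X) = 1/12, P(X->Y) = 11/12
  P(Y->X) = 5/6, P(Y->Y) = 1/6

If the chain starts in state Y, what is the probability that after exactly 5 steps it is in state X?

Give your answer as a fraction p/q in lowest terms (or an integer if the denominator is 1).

Answer: 905/1536

Derivation:
Computing P^5 by repeated multiplication:
P^1 =
  X: [1/12, 11/12]
  Y: [5/6, 1/6]
P^2 =
  X: [37/48, 11/48]
  Y: [5/24, 19/24]
P^3 =
  X: [49/192, 143/192]
  Y: [65/96, 31/96]
P^4 =
  X: [493/768, 275/768]
  Y: [125/384, 259/384]
P^5 =
  X: [1081/3072, 1991/3072]
  Y: [905/1536, 631/1536]

(P^5)[Y -> X] = 905/1536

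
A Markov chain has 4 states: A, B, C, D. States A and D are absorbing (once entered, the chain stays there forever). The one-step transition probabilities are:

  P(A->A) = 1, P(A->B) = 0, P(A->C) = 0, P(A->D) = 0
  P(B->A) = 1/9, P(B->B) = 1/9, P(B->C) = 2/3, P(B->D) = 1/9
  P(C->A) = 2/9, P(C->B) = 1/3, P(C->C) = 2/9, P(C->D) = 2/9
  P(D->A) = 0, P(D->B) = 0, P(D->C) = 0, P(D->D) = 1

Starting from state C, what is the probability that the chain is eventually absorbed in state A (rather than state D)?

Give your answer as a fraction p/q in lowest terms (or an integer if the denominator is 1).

Answer: 1/2

Derivation:
Let a_i = P(absorbed in A | start in state i).
Boundary conditions: a_A = 1, a_D = 0.
For each transient state i, a_i = sum_j P(i->j) * a_j:
  a_B = 1/9*a_A + 1/9*a_B + 2/3*a_C + 1/9*a_D
  a_C = 2/9*a_A + 1/3*a_B + 2/9*a_C + 2/9*a_D

Substituting a_A = 1 and a_D = 0, rearrange to (I - Q) a = r where r[i] = P(i -> A):
  [8/9, -2/3] . (a_B, a_C) = 1/9
  [-1/3, 7/9] . (a_B, a_C) = 2/9

Solving yields:
  a_B = 1/2
  a_C = 1/2

Starting state is C, so the absorption probability is a_C = 1/2.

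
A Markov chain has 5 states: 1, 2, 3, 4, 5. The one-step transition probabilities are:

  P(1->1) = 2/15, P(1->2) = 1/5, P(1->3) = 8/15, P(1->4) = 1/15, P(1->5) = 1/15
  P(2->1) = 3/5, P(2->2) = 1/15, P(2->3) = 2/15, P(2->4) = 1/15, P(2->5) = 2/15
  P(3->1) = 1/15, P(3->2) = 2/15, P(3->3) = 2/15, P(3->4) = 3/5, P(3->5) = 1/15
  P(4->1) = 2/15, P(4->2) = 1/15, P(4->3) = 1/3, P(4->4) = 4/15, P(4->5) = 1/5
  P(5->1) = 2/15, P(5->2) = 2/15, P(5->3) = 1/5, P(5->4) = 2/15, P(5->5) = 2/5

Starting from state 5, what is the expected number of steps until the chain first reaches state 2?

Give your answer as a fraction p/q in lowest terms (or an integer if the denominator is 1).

Let h_i = expected steps to first reach 2 from state i.
Boundary: h_2 = 0.
First-step equations for the other states:
  h_1 = 1 + 2/15*h_1 + 1/5*h_2 + 8/15*h_3 + 1/15*h_4 + 1/15*h_5
  h_3 = 1 + 1/15*h_1 + 2/15*h_2 + 2/15*h_3 + 3/5*h_4 + 1/15*h_5
  h_4 = 1 + 2/15*h_1 + 1/15*h_2 + 1/3*h_3 + 4/15*h_4 + 1/5*h_5
  h_5 = 1 + 2/15*h_1 + 2/15*h_2 + 1/5*h_3 + 2/15*h_4 + 2/5*h_5

Substituting h_2 = 0 and rearranging gives the linear system (I - Q) h = 1:
  [13/15, -8/15, -1/15, -1/15] . (h_1, h_3, h_4, h_5) = 1
  [-1/15, 13/15, -3/5, -1/15] . (h_1, h_3, h_4, h_5) = 1
  [-2/15, -1/3, 11/15, -1/5] . (h_1, h_3, h_4, h_5) = 1
  [-2/15, -1/5, -2/15, 3/5] . (h_1, h_3, h_4, h_5) = 1

Solving yields:
  h_1 = 2798/363
  h_3 = 3092/363
  h_4 = 3220/363
  h_5 = 991/121

Starting state is 5, so the expected hitting time is h_5 = 991/121.

Answer: 991/121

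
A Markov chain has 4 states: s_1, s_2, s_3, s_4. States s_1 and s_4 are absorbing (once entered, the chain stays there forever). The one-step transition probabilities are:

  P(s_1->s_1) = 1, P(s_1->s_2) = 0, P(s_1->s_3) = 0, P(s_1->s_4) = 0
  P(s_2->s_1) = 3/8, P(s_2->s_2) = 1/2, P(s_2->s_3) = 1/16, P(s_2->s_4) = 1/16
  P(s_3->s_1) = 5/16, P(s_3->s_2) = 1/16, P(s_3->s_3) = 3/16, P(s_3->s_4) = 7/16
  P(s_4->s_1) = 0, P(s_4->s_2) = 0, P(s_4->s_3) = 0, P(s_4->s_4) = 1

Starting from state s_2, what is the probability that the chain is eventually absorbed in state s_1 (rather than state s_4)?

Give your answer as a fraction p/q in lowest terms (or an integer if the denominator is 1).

Answer: 83/103

Derivation:
Let a_i = P(absorbed in s_1 | start in state i).
Boundary conditions: a_s_1 = 1, a_s_4 = 0.
For each transient state i, a_i = sum_j P(i->j) * a_j:
  a_s_2 = 3/8*a_s_1 + 1/2*a_s_2 + 1/16*a_s_3 + 1/16*a_s_4
  a_s_3 = 5/16*a_s_1 + 1/16*a_s_2 + 3/16*a_s_3 + 7/16*a_s_4

Substituting a_s_1 = 1 and a_s_4 = 0, rearrange to (I - Q) a = r where r[i] = P(i -> s_1):
  [1/2, -1/16] . (a_s_2, a_s_3) = 3/8
  [-1/16, 13/16] . (a_s_2, a_s_3) = 5/16

Solving yields:
  a_s_2 = 83/103
  a_s_3 = 46/103

Starting state is s_2, so the absorption probability is a_s_2 = 83/103.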